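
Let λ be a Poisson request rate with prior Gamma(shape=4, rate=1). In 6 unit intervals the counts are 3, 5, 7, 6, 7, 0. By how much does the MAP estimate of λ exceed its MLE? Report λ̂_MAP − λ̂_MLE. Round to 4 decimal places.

MAP − MLE = -0.2381

Σxᵢ = 28. Posterior is Gamma(32, 7); MAP = (32−1)/7 = 31/7 ≈ 4.42857.
MLE = x̄ = 28/6 ≈ 4.66667.
Difference = 31/7 − 28/6 = -5/21 ≈ -0.2381.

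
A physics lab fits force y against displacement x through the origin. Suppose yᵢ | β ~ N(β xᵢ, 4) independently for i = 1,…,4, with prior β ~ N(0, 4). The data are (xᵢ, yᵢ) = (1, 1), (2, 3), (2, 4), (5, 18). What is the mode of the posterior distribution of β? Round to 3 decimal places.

log p(β | y) = −Σ(yᵢ − βxᵢ)²/(2·4) − β²/(2·4) + const.
Setting the derivative to zero: Σxᵢ(yᵢ − βxᵢ)/4 − β/4 = 0, so β = Σxᵢyᵢ / (Σxᵢ² + σ²/τ²).
Σxᵢyᵢ = 1·1 + 2·3 + 2·4 + 5·18 = 105; Σxᵢ² = 34; σ²/τ² = 1.
β̂_MAP = 105 / (34 + 1) = 105/35 ≈ 3.000.

β̂_MAP = 3.000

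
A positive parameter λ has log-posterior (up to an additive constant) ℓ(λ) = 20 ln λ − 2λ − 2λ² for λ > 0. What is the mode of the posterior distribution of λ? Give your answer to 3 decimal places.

ℓ'(λ) = 20/λ − 2 − 4λ. Setting this to zero and multiplying by λ: 4λ² + 2λ − 20 = 0.
λ = (−2 + √(2² + 4·4·20)) / (2·4) = (−2 + √324) / 8 = (−2 + 18)/8 = 2.
ℓ''(λ) = −20/λ² − 4 < 0, confirming a maximum.

λ̂_MAP = 2.000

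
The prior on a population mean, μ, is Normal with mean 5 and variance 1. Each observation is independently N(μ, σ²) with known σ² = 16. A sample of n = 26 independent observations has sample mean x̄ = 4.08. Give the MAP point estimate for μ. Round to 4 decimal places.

μ̂_MAP = 4.4305

n = 26, x̄ = 4.08.
For a Normal prior and Normal likelihood with known variance, the posterior is Normal; its mode equals its mean, the precision-weighted average.
Prior precision 1/σ₀² = 1/1 = 1; data precision n/σ² = 26/16 = 1.625.
μ̂ = (1·5 + 1.625·4.08) / (1 + 1.625) = 11.63/2.625 = 2326/525 ≈ 4.4305.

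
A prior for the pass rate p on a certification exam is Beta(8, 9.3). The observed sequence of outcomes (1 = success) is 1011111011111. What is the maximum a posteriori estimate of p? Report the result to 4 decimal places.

Prior: Beta(8, 9.3).
Data: 11 successes in 13 trials (from the sequence). The binomial likelihood contributes p^11(1−p)^2, so the posterior is Beta(8+11, 9.3+2) = Beta(19, 11.3).
For Beta(a, b) with a, b > 1 the mode is (a−1)/(a+b−2) = 18/28.3 ≈ 0.6360.

p̂_MAP = 0.6360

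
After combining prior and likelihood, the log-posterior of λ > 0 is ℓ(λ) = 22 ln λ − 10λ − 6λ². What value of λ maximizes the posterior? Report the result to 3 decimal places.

ℓ'(λ) = 22/λ − 10 − 12λ. Setting this to zero and multiplying by λ: 12λ² + 10λ − 22 = 0.
λ = (−10 + √(10² + 4·12·22)) / (2·12) = (−10 + √1156) / 24 = (−10 + 34)/24 = 1.
ℓ''(λ) = −22/λ² − 12 < 0, confirming a maximum.

λ̂_MAP = 1.000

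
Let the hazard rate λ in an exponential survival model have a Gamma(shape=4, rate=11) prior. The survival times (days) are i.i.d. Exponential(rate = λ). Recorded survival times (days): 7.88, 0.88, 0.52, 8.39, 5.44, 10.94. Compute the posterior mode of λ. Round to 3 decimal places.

λ̂_MAP = 0.200

The Exponential(rate=λ) likelihood is ∝ λ^n e^(−λΣtᵢ). Here n = 6 and Σtᵢ = 7.88 + 0.88 + 0.52 + 8.39 + 5.44 + 10.94 = 34.05.
Posterior ∝ λ^3e^(−11λ) · λ^6e^(−34.05λ) = λ^9e^(−45.05λ), i.e. Gamma(10, 45.05).
Mode = (a−1)/b = 9/45.05 ≈ 0.200.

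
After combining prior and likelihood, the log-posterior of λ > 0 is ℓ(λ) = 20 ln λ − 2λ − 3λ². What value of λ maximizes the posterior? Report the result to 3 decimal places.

λ̂_MAP = 1.667

ℓ'(λ) = 20/λ − 2 − 6λ. Setting this to zero and multiplying by λ: 6λ² + 2λ − 20 = 0.
λ = (−2 + √(2² + 4·6·20)) / (2·6) = (−2 + √484) / 12 = (−2 + 22)/12 = 5/3.
ℓ''(λ) = −20/λ² − 6 < 0, confirming a maximum.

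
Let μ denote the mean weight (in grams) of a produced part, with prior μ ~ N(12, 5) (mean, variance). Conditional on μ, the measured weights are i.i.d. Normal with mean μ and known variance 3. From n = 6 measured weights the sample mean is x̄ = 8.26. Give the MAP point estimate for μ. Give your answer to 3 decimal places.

n = 6, x̄ = 8.26.
For a Normal prior and Normal likelihood with known variance, the posterior is Normal; its mode equals its mean, the precision-weighted average.
Prior precision 1/σ₀² = 1/5 = 0.2; data precision n/σ² = 6/3 = 2.
μ̂ = (0.2·12 + 2·8.26) / (0.2 + 2) = 18.92/2.2 = 8.600.

μ̂_MAP = 8.600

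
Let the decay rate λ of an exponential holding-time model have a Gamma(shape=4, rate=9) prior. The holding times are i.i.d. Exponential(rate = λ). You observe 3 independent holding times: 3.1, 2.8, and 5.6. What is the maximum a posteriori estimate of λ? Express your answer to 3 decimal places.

λ̂_MAP = 0.293

The Exponential(rate=λ) likelihood is ∝ λ^n e^(−λΣtᵢ). Here n = 3 and Σtᵢ = 3.1 + 2.8 + 5.6 = 11.5.
Posterior ∝ λ^3e^(−9λ) · λ^3e^(−11.5λ) = λ^6e^(−20.5λ), i.e. Gamma(7, 20.5).
Mode = (a−1)/b = 6/20.5 ≈ 0.293.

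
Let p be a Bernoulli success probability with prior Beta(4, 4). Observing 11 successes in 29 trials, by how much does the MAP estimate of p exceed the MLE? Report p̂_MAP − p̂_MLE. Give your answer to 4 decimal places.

Posterior is Beta(15, 22); MAP = (15−1)/(37−2) = 14/35 ≈ 0.40000.
MLE ignores the prior: p̂_MLE = k/n = 11/29 ≈ 0.37931.
Difference = 14/35 − 11/29 = 3/145 ≈ 0.0207.

MAP − MLE = 0.0207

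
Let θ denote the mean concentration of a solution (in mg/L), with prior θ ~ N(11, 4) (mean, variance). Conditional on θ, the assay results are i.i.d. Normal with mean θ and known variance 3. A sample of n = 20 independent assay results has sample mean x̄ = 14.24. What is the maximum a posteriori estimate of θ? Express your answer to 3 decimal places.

n = 20, x̄ = 14.24.
For a Normal prior and Normal likelihood with known variance, the posterior is Normal; its mode equals its mean, the precision-weighted average.
Prior precision 1/σ₀² = 1/4 = 0.25; data precision n/σ² = 20/3.
θ̂ = (0.25·11 + (20/3)·14.24) / (0.25 + 20/3) = (5861/60)/(83/12) = 5861/415 ≈ 14.123.

θ̂_MAP = 14.123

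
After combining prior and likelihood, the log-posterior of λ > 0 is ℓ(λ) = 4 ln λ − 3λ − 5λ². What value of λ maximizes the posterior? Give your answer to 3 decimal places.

λ̂_MAP = 0.500

ℓ'(λ) = 4/λ − 3 − 10λ. Setting this to zero and multiplying by λ: 10λ² + 3λ − 4 = 0.
λ = (−3 + √(3² + 4·10·4)) / (2·10) = (−3 + √169) / 20 = (−3 + 13)/20 = 1/2.
ℓ''(λ) = −4/λ² − 10 < 0, confirming a maximum.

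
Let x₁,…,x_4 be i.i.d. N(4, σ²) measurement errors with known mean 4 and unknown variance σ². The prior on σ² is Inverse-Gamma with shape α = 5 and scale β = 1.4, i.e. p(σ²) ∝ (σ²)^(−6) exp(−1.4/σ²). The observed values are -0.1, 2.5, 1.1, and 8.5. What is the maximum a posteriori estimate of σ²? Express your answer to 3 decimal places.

σ̂²_MAP = 3.158

Sum of squared deviations about the known mean: SS = (-0.1−4)² + (2.5−4)² + (1.1−4)² + (8.5−4)² = 47.72.
The Normal likelihood contributes (σ²)^(−n/2) exp(−SS/(2σ²)), so the posterior is Inverse-Gamma(α + n/2, β + SS/2) = Inverse-Gamma(7, 25.26).
The mode of Inverse-Gamma(a, b) is b/(a+1) = 25.26/8 ≈ 3.158.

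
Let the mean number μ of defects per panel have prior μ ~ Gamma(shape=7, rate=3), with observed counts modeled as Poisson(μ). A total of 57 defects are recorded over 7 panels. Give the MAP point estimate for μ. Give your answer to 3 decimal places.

Σxᵢ = 57, n = 7.
Posterior ∝ μ^6e^(−3μ) · μ^57e^(−7μ) = μ^63e^(−10μ), i.e. Gamma(shape=64, rate=10).
The mode of a Gamma(a, b) with a ≥ 1 (shape–rate) is (a−1)/b = 63/10 ≈ 6.300.

μ̂_MAP = 6.300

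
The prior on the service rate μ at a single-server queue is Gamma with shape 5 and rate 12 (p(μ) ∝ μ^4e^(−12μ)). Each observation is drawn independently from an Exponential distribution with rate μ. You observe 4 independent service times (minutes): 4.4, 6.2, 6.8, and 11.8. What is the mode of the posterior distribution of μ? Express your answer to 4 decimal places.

The Exponential(rate=μ) likelihood is ∝ μ^n e^(−μΣtᵢ). Here n = 4 and Σtᵢ = 4.4 + 6.2 + 6.8 + 11.8 = 29.2.
Posterior ∝ μ^4e^(−12μ) · μ^4e^(−29.2μ) = μ^8e^(−41.2μ), i.e. Gamma(9, 41.2).
Mode = (a−1)/b = 8/41.2 ≈ 0.1942.

μ̂_MAP = 0.1942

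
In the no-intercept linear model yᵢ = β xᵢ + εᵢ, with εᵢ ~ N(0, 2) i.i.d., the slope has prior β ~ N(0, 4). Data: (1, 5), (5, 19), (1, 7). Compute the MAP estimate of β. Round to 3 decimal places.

log p(β | y) = −Σ(yᵢ − βxᵢ)²/(2·2) − β²/(2·4) + const.
Setting the derivative to zero: Σxᵢ(yᵢ − βxᵢ)/2 − β/4 = 0, so β = Σxᵢyᵢ / (Σxᵢ² + σ²/τ²).
Σxᵢyᵢ = 1·5 + 5·19 + 1·7 = 107; Σxᵢ² = 27; σ²/τ² = 0.5.
β̂_MAP = 107 / (27 + 0.5) = 107/27.5 ≈ 3.891.

β̂_MAP = 3.891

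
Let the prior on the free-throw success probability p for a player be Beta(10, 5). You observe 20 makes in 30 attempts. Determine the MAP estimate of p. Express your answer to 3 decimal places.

Prior: Beta(10, 5).
Data: 20 successes in 30 trials. The binomial likelihood contributes p^20(1−p)^10, so the posterior is Beta(10+20, 5+10) = Beta(30, 15).
For Beta(a, b) with a, b > 1 the mode is (a−1)/(a+b−2) = 29/43 ≈ 0.674.

p̂_MAP = 0.674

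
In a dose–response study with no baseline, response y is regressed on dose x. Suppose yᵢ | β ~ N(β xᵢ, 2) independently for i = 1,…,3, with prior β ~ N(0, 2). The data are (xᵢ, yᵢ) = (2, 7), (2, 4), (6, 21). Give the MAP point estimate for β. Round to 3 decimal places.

log p(β | y) = −Σ(yᵢ − βxᵢ)²/(2·2) − β²/(2·2) + const.
Setting the derivative to zero: Σxᵢ(yᵢ − βxᵢ)/2 − β/2 = 0, so β = Σxᵢyᵢ / (Σxᵢ² + σ²/τ²).
Σxᵢyᵢ = 2·7 + 2·4 + 6·21 = 148; Σxᵢ² = 44; σ²/τ² = 1.
β̂_MAP = 148 / (44 + 1) = 148/45 ≈ 3.289.

β̂_MAP = 3.289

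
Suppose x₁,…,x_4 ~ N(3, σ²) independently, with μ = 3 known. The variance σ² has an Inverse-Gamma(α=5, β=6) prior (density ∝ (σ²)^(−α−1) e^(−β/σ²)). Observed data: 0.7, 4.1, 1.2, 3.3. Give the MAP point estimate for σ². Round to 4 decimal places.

σ̂²_MAP = 1.3644

Sum of squared deviations about the known mean: SS = (0.7−3)² + (4.1−3)² + (1.2−3)² + (3.3−3)² = 9.83.
The Normal likelihood contributes (σ²)^(−n/2) exp(−SS/(2σ²)), so the posterior is Inverse-Gamma(α + n/2, β + SS/2) = Inverse-Gamma(7, 10.915).
The mode of Inverse-Gamma(a, b) is b/(a+1) = 10.915/8 ≈ 1.3644.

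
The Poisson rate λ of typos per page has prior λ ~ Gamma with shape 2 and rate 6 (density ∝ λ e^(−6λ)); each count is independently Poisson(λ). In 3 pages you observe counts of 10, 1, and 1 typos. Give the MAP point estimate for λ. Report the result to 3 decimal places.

λ̂_MAP = 1.444

Σxᵢ = 10+1+1 = 12, with n = 3.
Posterior ∝ λe^(−6λ) · λ^12e^(−3λ) = λ^13e^(−9λ), i.e. Gamma(shape=14, rate=9).
The mode of a Gamma(a, b) with a ≥ 1 (shape–rate) is (a−1)/b = 13/9 ≈ 1.444.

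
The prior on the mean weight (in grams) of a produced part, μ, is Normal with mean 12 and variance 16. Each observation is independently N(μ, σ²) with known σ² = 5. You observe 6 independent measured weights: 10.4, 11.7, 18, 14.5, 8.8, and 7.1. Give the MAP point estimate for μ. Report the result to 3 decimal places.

μ̂_MAP = 11.762

n = 6; x̄ = (10.4 + 11.7 + 18 + 14.5 + 8.8 + 7.1)/6 = 70.5/6 = 11.75.
For a Normal prior and Normal likelihood with known variance, the posterior is Normal; its mode equals its mean, the precision-weighted average.
Prior precision 1/σ₀² = 1/16 = 0.0625; data precision n/σ² = 6/5 = 1.2.
μ̂ = (0.0625·12 + 1.2·11.75) / (0.0625 + 1.2) = 14.85/1.2625 = 1188/101 ≈ 11.762.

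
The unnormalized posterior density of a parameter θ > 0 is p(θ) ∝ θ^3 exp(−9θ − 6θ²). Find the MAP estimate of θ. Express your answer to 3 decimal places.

ℓ'(θ) = 3/θ − 9 − 12θ. Setting this to zero and multiplying by θ: 12θ² + 9θ − 3 = 0.
θ = (−9 + √(9² + 4·12·3)) / (2·12) = (−9 + √225) / 24 = (−9 + 15)/24 = 1/4.
ℓ''(θ) = −3/θ² − 12 < 0, confirming a maximum.

θ̂_MAP = 0.250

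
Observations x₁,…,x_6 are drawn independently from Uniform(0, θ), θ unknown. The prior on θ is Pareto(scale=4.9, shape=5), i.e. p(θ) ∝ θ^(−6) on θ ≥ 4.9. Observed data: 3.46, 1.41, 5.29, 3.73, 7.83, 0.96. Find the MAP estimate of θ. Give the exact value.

The Uniform(0, θ) likelihood is θ^(−n) for θ ≥ max(xᵢ), zero otherwise. Here max(xᵢ) = 7.83.
Posterior ∝ θ^(−6) · θ^(−6) = θ^(−12) on θ ≥ max(4.9, 7.83) = 7.83.
This density is strictly decreasing in θ, so the posterior mode lies at the lower boundary of the support.

θ̂_MAP = 7.83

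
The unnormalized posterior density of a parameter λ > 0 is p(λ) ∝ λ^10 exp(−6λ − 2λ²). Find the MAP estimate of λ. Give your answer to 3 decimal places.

λ̂_MAP = 1.000

ℓ'(λ) = 10/λ − 6 − 4λ. Setting this to zero and multiplying by λ: 4λ² + 6λ − 10 = 0.
λ = (−6 + √(6² + 4·4·10)) / (2·4) = (−6 + √196) / 8 = (−6 + 14)/8 = 1.
ℓ''(λ) = −10/λ² − 4 < 0, confirming a maximum.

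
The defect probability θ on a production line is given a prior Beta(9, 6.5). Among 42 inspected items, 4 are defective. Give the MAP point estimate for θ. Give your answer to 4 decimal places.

θ̂_MAP = 0.2162

Prior: Beta(9, 6.5).
Data: 4 successes in 42 trials. The binomial likelihood contributes θ^4(1−θ)^38, so the posterior is Beta(9+4, 6.5+38) = Beta(13, 44.5).
For Beta(a, b) with a, b > 1 the mode is (a−1)/(a+b−2) = 12/55.5 ≈ 0.2162.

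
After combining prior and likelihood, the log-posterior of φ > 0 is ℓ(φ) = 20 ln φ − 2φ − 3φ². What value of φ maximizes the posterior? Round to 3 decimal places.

ℓ'(φ) = 20/φ − 2 − 6φ. Setting this to zero and multiplying by φ: 6φ² + 2φ − 20 = 0.
φ = (−2 + √(2² + 4·6·20)) / (2·6) = (−2 + √484) / 12 = (−2 + 22)/12 = 5/3.
ℓ''(φ) = −20/φ² − 6 < 0, confirming a maximum.

φ̂_MAP = 1.667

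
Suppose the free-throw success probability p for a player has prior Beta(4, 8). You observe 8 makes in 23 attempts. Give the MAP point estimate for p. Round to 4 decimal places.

Prior: Beta(4, 8).
Data: 8 successes in 23 trials. The binomial likelihood contributes p^8(1−p)^15, so the posterior is Beta(4+8, 8+15) = Beta(12, 23).
For Beta(a, b) with a, b > 1 the mode is (a−1)/(a+b−2) = 11/33 ≈ 0.3333.

p̂_MAP = 0.3333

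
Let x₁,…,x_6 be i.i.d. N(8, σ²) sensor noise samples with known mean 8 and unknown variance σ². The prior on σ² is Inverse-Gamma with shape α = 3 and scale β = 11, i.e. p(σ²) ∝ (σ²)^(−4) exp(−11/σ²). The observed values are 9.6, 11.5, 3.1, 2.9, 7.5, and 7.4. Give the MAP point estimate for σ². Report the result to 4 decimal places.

σ̂²_MAP = 6.2457

Sum of squared deviations about the known mean: SS = (9.6−8)² + (11.5−8)² + (3.1−8)² + (2.9−8)² + (7.5−8)² + (7.4−8)² = 65.44.
The Normal likelihood contributes (σ²)^(−n/2) exp(−SS/(2σ²)), so the posterior is Inverse-Gamma(α + n/2, β + SS/2) = Inverse-Gamma(6, 43.72).
The mode of Inverse-Gamma(a, b) is b/(a+1) = 43.72/7 ≈ 6.2457.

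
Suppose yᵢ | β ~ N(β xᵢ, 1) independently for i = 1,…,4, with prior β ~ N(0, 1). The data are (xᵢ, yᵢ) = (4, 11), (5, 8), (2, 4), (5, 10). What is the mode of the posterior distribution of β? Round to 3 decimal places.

log p(β | y) = −Σ(yᵢ − βxᵢ)²/(2·1) − β²/(2·1) + const.
Setting the derivative to zero: Σxᵢ(yᵢ − βxᵢ)/1 − β/1 = 0, so β = Σxᵢyᵢ / (Σxᵢ² + σ²/τ²).
Σxᵢyᵢ = 4·11 + 5·8 + 2·4 + 5·10 = 142; Σxᵢ² = 70; σ²/τ² = 1.
β̂_MAP = 142 / (70 + 1) = 142/71 ≈ 2.000.

β̂_MAP = 2.000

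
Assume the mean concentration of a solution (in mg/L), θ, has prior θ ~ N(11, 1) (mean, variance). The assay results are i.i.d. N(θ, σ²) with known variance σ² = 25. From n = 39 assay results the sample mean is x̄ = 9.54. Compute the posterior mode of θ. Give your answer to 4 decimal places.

θ̂_MAP = 10.1103

n = 39, x̄ = 9.54.
For a Normal prior and Normal likelihood with known variance, the posterior is Normal; its mode equals its mean, the precision-weighted average.
Prior precision 1/σ₀² = 1/1 = 1; data precision n/σ² = 39/25 = 1.56.
θ̂ = (1·11 + 1.56·9.54) / (1 + 1.56) = 25.8824/2.56 = 10.1103125 ≈ 10.1103.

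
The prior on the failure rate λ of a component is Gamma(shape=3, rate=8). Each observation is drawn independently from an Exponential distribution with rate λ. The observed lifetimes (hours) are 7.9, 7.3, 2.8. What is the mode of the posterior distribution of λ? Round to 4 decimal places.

λ̂_MAP = 0.1923

The Exponential(rate=λ) likelihood is ∝ λ^n e^(−λΣtᵢ). Here n = 3 and Σtᵢ = 7.9 + 7.3 + 2.8 = 18.
Posterior ∝ λ^2e^(−8λ) · λ^3e^(−18λ) = λ^5e^(−26λ), i.e. Gamma(6, 26).
Mode = (a−1)/b = 5/26 ≈ 0.1923.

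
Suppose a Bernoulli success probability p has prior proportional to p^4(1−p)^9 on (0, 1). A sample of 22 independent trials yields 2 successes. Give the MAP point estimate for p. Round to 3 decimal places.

p̂_MAP = 0.171

The prior density ∝ p^4(1−p)^9 is the kernel of Beta(5, 10).
Data: 2 successes in 22 trials. The binomial likelihood contributes p^2(1−p)^20, so the posterior is Beta(5+2, 10+20) = Beta(7, 30).
For Beta(a, b) with a, b > 1 the mode is (a−1)/(a+b−2) = 6/35 ≈ 0.171.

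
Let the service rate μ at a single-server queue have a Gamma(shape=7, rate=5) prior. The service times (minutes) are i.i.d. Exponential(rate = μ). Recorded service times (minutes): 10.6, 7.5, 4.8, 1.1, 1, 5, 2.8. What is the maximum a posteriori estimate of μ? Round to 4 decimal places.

The Exponential(rate=μ) likelihood is ∝ μ^n e^(−μΣtᵢ). Here n = 7 and Σtᵢ = 10.6 + 7.5 + 4.8 + 1.1 + 1 + 5 + 2.8 = 32.8.
Posterior ∝ μ^6e^(−5μ) · μ^7e^(−32.8μ) = μ^13e^(−37.8μ), i.e. Gamma(14, 37.8).
Mode = (a−1)/b = 13/37.8 ≈ 0.3439.

μ̂_MAP = 0.3439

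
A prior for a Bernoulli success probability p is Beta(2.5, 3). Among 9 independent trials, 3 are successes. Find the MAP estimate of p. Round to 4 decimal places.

Prior: Beta(2.5, 3).
Data: 3 successes in 9 trials. The binomial likelihood contributes p^3(1−p)^6, so the posterior is Beta(2.5+3, 3+6) = Beta(5.5, 9).
For Beta(a, b) with a, b > 1 the mode is (a−1)/(a+b−2) = 4.5/12.5 ≈ 0.3600.

p̂_MAP = 0.3600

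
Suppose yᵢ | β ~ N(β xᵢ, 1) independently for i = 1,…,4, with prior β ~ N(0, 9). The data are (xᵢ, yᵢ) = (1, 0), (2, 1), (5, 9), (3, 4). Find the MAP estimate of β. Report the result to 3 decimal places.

log p(β | y) = −Σ(yᵢ − βxᵢ)²/(2·1) − β²/(2·9) + const.
Setting the derivative to zero: Σxᵢ(yᵢ − βxᵢ)/1 − β/9 = 0, so β = Σxᵢyᵢ / (Σxᵢ² + σ²/τ²).
Σxᵢyᵢ = 1·0 + 2·1 + 5·9 + 3·4 = 59; Σxᵢ² = 39; σ²/τ² = 1/9.
β̂_MAP = 59 / (39 + 1/9) = 59/(352/9) = 531/352 ≈ 1.509.

β̂_MAP = 1.509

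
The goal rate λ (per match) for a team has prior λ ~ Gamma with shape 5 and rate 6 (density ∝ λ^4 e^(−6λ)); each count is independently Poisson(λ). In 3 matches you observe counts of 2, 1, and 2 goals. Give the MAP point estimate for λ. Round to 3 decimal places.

λ̂_MAP = 1.000

Σxᵢ = 2+1+2 = 5, with n = 3.
Posterior ∝ λ^4e^(−6λ) · λ^5e^(−3λ) = λ^9e^(−9λ), i.e. Gamma(shape=10, rate=9).
The mode of a Gamma(a, b) with a ≥ 1 (shape–rate) is (a−1)/b = 9/9 ≈ 1.000.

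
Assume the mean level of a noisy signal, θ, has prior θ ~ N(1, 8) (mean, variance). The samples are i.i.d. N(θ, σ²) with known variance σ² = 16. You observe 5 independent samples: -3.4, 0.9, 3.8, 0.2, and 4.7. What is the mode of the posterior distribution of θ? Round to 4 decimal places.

n = 5; x̄ = ((-3.4) + 0.9 + 3.8 + 0.2 + 4.7)/5 = 6.2/5 = 1.24.
For a Normal prior and Normal likelihood with known variance, the posterior is Normal; its mode equals its mean, the precision-weighted average.
Prior precision 1/σ₀² = 1/8 = 0.125; data precision n/σ² = 5/16 = 0.3125.
θ̂ = (0.125·1 + 0.3125·1.24) / (0.125 + 0.3125) = 0.5125/0.4375 = 41/35 ≈ 1.1714.

θ̂_MAP = 1.1714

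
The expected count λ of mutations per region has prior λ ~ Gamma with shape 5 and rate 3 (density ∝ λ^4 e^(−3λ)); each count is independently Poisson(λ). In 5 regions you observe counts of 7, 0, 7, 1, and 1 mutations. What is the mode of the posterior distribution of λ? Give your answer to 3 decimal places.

Σxᵢ = 7+0+7+1+1 = 16, with n = 5.
Posterior ∝ λ^4e^(−3λ) · λ^16e^(−5λ) = λ^20e^(−8λ), i.e. Gamma(shape=21, rate=8).
The mode of a Gamma(a, b) with a ≥ 1 (shape–rate) is (a−1)/b = 20/8 ≈ 2.500.

λ̂_MAP = 2.500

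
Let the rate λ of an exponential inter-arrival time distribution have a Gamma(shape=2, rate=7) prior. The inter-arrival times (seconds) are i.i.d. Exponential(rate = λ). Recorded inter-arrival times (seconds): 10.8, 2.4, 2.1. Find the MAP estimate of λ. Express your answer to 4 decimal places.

The Exponential(rate=λ) likelihood is ∝ λ^n e^(−λΣtᵢ). Here n = 3 and Σtᵢ = 10.8 + 2.4 + 2.1 = 15.3.
Posterior ∝ λe^(−7λ) · λ^3e^(−15.3λ) = λ^4e^(−22.3λ), i.e. Gamma(5, 22.3).
Mode = (a−1)/b = 4/22.3 ≈ 0.1794.

λ̂_MAP = 0.1794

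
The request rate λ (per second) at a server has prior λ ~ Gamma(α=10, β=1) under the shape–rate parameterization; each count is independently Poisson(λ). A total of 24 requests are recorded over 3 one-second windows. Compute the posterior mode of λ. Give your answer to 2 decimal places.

Σxᵢ = 24, n = 3.
Posterior ∝ λ^9e^(−1λ) · λ^24e^(−3λ) = λ^33e^(−4λ), i.e. Gamma(shape=34, rate=4).
The mode of a Gamma(a, b) with a ≥ 1 (shape–rate) is (a−1)/b = 33/4 ≈ 8.25.

λ̂_MAP = 8.25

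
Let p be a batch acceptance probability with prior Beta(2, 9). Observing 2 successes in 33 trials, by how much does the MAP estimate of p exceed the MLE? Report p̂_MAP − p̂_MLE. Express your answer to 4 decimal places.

Posterior is Beta(4, 40); MAP = (4−1)/(44−2) = 3/42 ≈ 0.07143.
MLE ignores the prior: p̂_MLE = k/n = 2/33 ≈ 0.06061.
Difference = 3/42 − 2/33 = 5/462 ≈ 0.0108.

MAP − MLE = 0.0108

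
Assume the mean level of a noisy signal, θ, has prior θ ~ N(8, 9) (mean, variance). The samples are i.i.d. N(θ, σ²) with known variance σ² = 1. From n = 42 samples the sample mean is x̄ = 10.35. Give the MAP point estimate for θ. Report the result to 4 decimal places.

θ̂_MAP = 10.3438

n = 42, x̄ = 10.35.
For a Normal prior and Normal likelihood with known variance, the posterior is Normal; its mode equals its mean, the precision-weighted average.
Prior precision 1/σ₀² = 1/9; data precision n/σ² = 42/1 = 42.
θ̂ = ((1/9)·8 + 42·10.35) / (1/9 + 42) = (39203/90)/(379/9) = 39203/3790 ≈ 10.3438.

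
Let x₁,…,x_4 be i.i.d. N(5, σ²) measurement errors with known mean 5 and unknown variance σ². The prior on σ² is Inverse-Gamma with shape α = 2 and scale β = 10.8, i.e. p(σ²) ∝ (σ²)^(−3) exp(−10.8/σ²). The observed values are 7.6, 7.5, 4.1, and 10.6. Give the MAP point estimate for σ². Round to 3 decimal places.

Sum of squared deviations about the known mean: SS = (7.6−5)² + (7.5−5)² + (4.1−5)² + (10.6−5)² = 45.18.
The Normal likelihood contributes (σ²)^(−n/2) exp(−SS/(2σ²)), so the posterior is Inverse-Gamma(α + n/2, β + SS/2) = Inverse-Gamma(4, 33.39).
The mode of Inverse-Gamma(a, b) is b/(a+1) = 33.39/5 ≈ 6.678.

σ̂²_MAP = 6.678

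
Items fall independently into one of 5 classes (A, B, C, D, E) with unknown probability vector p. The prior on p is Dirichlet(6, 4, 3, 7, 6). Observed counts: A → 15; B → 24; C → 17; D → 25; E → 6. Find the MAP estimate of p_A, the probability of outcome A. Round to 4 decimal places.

The posterior is Dirichlet(αᵢ + nᵢ) = Dirichlet(21, 28, 20, 32, 12).
For a Dirichlet(a₁,…,a_K) with all aᵢ > 1, the mode has j-th component (aⱼ − 1)/(Σaᵢ − K).
Here Σaᵢ = 113 and K = 5, so p_A = (21 − 1)/(113 − 5) = 20/108 ≈ 0.1852.

MAP estimate of p_A = 0.1852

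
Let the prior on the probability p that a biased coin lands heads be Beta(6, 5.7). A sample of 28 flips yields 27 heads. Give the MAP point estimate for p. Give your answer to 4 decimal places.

Prior: Beta(6, 5.7).
Data: 27 successes in 28 trials. The binomial likelihood contributes p^27(1−p)^1, so the posterior is Beta(6+27, 5.7+1) = Beta(33, 6.7).
For Beta(a, b) with a, b > 1 the mode is (a−1)/(a+b−2) = 32/37.7 ≈ 0.8488.

p̂_MAP = 0.8488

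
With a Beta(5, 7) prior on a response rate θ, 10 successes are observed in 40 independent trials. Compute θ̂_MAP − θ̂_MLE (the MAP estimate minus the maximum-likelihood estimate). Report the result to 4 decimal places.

Posterior is Beta(15, 37); MAP = (15−1)/(52−2) = 14/50 ≈ 0.28000.
MLE ignores the prior: θ̂_MLE = k/n = 10/40 ≈ 0.25000.
Difference = 14/50 − 10/40 = 3/100 ≈ 0.0300.

MAP − MLE = 0.0300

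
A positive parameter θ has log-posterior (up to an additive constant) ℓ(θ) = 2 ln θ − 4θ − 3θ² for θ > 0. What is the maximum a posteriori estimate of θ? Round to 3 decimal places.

θ̂_MAP = 0.333

ℓ'(θ) = 2/θ − 4 − 6θ. Setting this to zero and multiplying by θ: 6θ² + 4θ − 2 = 0.
θ = (−4 + √(4² + 4·6·2)) / (2·6) = (−4 + √64) / 12 = (−4 + 8)/12 = 1/3.
ℓ''(θ) = −2/θ² − 6 < 0, confirming a maximum.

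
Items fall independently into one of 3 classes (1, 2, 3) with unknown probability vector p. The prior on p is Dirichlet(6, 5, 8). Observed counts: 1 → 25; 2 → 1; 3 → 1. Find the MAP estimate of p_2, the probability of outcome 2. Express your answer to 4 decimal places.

The posterior is Dirichlet(αᵢ + nᵢ) = Dirichlet(31, 6, 9).
For a Dirichlet(a₁,…,a_K) with all aᵢ > 1, the mode has j-th component (aⱼ − 1)/(Σaᵢ − K).
Here Σaᵢ = 46 and K = 3, so p_2 = (6 − 1)/(46 − 3) = 5/43 ≈ 0.1163.

MAP estimate: 0.1163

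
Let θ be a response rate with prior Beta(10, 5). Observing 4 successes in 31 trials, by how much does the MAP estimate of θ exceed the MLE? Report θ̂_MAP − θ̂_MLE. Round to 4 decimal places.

Posterior is Beta(14, 32); MAP = (14−1)/(46−2) = 13/44 ≈ 0.29545.
MLE ignores the prior: θ̂_MLE = k/n = 4/31 ≈ 0.12903.
Difference = 13/44 − 4/31 = 227/1364 ≈ 0.1664.

MAP − MLE = 0.1664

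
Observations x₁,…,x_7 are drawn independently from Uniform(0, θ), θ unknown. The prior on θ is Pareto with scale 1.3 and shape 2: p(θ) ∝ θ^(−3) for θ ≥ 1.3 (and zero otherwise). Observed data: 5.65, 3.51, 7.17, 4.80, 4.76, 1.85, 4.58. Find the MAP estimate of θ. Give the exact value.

θ̂_MAP = 7.17

The Uniform(0, θ) likelihood is θ^(−n) for θ ≥ max(xᵢ), zero otherwise. Here max(xᵢ) = 7.17.
Posterior ∝ θ^(−3) · θ^(−7) = θ^(−10) on θ ≥ max(1.3, 7.17) = 7.17.
This density is strictly decreasing in θ, so the posterior mode lies at the lower boundary of the support.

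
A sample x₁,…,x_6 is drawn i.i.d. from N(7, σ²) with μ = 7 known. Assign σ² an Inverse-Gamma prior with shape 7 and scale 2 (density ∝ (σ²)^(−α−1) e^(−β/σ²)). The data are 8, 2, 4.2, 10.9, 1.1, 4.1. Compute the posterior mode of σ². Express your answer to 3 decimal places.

σ̂²_MAP = 4.376

Sum of squared deviations about the known mean: SS = (8−7)² + (2−7)² + (4.2−7)² + (10.9−7)² + (1.1−7)² + (4.1−7)² = 92.27.
The Normal likelihood contributes (σ²)^(−n/2) exp(−SS/(2σ²)), so the posterior is Inverse-Gamma(α + n/2, β + SS/2) = Inverse-Gamma(10, 48.135).
The mode of Inverse-Gamma(a, b) is b/(a+1) = 48.135/11 ≈ 4.376.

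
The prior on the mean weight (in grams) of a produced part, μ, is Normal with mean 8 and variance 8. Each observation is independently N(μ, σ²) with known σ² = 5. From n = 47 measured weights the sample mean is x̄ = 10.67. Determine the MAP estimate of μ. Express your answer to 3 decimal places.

μ̂_MAP = 10.635

n = 47, x̄ = 10.67.
For a Normal prior and Normal likelihood with known variance, the posterior is Normal; its mode equals its mean, the precision-weighted average.
Prior precision 1/σ₀² = 1/8 = 0.125; data precision n/σ² = 47/5 = 9.4.
μ̂ = (0.125·8 + 9.4·10.67) / (0.125 + 9.4) = 101.298/9.525 = 33766/3175 ≈ 10.635.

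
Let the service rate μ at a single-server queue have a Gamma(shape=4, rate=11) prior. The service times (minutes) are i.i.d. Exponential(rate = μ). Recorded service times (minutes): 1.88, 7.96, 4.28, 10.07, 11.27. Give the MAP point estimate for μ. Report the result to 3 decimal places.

The Exponential(rate=μ) likelihood is ∝ μ^n e^(−μΣtᵢ). Here n = 5 and Σtᵢ = 1.88 + 7.96 + 4.28 + 10.07 + 11.27 = 35.46.
Posterior ∝ μ^3e^(−11μ) · μ^5e^(−35.46μ) = μ^8e^(−46.46μ), i.e. Gamma(9, 46.46).
Mode = (a−1)/b = 8/46.46 ≈ 0.172.

μ̂_MAP = 0.172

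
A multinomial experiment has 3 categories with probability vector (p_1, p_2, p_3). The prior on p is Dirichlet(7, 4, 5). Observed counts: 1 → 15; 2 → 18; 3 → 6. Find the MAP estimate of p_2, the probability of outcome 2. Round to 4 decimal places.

MAP estimate: 0.4038

The posterior is Dirichlet(αᵢ + nᵢ) = Dirichlet(22, 22, 11).
For a Dirichlet(a₁,…,a_K) with all aᵢ > 1, the mode has j-th component (aⱼ − 1)/(Σaᵢ − K).
Here Σaᵢ = 55 and K = 3, so p_2 = (22 − 1)/(55 − 3) = 21/52 ≈ 0.4038.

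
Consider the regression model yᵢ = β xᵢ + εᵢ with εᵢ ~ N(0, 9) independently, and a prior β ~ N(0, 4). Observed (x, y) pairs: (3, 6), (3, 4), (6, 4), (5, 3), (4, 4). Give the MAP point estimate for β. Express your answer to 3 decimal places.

log p(β | y) = −Σ(yᵢ − βxᵢ)²/(2·9) − β²/(2·4) + const.
Setting the derivative to zero: Σxᵢ(yᵢ − βxᵢ)/9 − β/4 = 0, so β = Σxᵢyᵢ / (Σxᵢ² + σ²/τ²).
Σxᵢyᵢ = 3·6 + 3·4 + 6·4 + 5·3 + 4·4 = 85; Σxᵢ² = 95; σ²/τ² = 2.25.
β̂_MAP = 85 / (95 + 2.25) = 85/97.25 ≈ 0.874.

β̂_MAP = 0.874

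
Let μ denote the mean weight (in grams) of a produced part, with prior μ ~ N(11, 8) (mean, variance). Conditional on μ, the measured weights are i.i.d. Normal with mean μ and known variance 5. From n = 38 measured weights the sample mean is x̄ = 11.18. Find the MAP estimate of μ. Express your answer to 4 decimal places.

n = 38, x̄ = 11.18.
For a Normal prior and Normal likelihood with known variance, the posterior is Normal; its mode equals its mean, the precision-weighted average.
Prior precision 1/σ₀² = 1/8 = 0.125; data precision n/σ² = 38/5 = 7.6.
μ̂ = (0.125·11 + 7.6·11.18) / (0.125 + 7.6) = 86.343/7.725 = 28781/2575 ≈ 11.1771.

μ̂_MAP = 11.1771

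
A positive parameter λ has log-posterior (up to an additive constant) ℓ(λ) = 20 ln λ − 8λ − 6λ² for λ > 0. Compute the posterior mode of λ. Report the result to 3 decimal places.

λ̂_MAP = 1.000

ℓ'(λ) = 20/λ − 8 − 12λ. Setting this to zero and multiplying by λ: 12λ² + 8λ − 20 = 0.
λ = (−8 + √(8² + 4·12·20)) / (2·12) = (−8 + √1024) / 24 = (−8 + 32)/24 = 1.
ℓ''(λ) = −20/λ² − 12 < 0, confirming a maximum.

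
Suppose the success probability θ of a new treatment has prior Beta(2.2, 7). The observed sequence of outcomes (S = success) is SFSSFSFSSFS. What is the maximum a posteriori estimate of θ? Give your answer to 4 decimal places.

Prior: Beta(2.2, 7).
Data: 7 successes in 11 trials (from the sequence). The binomial likelihood contributes θ^7(1−θ)^4, so the posterior is Beta(2.2+7, 7+4) = Beta(9.2, 11).
For Beta(a, b) with a, b > 1 the mode is (a−1)/(a+b−2) = 8.2/18.2 ≈ 0.4505.

θ̂_MAP = 0.4505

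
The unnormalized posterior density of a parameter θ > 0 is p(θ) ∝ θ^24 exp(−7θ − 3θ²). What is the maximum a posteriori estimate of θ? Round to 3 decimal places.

θ̂_MAP = 1.500

ℓ'(θ) = 24/θ − 7 − 6θ. Setting this to zero and multiplying by θ: 6θ² + 7θ − 24 = 0.
θ = (−7 + √(7² + 4·6·24)) / (2·6) = (−7 + √625) / 12 = (−7 + 25)/12 = 3/2.
ℓ''(θ) = −24/θ² − 6 < 0, confirming a maximum.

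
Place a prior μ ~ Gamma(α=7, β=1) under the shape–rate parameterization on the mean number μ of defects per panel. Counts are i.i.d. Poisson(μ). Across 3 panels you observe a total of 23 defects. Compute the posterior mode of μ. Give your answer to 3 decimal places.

Σxᵢ = 23, n = 3.
Posterior ∝ μ^6e^(−1μ) · μ^23e^(−3μ) = μ^29e^(−4μ), i.e. Gamma(shape=30, rate=4).
The mode of a Gamma(a, b) with a ≥ 1 (shape–rate) is (a−1)/b = 29/4 ≈ 7.250.

μ̂_MAP = 7.250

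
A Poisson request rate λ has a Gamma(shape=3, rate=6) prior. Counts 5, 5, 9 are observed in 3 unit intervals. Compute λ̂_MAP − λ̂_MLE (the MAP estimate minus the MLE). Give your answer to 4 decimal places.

MAP − MLE = -4.0000

Σxᵢ = 19. Posterior is Gamma(22, 9); MAP = (22−1)/9 = 21/9 ≈ 2.33333.
MLE = x̄ = 19/3 ≈ 6.33333.
Difference = 21/9 − 19/3 = -4 ≈ -4.0000.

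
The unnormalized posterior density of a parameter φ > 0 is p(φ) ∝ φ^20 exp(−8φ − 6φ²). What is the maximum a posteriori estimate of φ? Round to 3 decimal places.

ℓ'(φ) = 20/φ − 8 − 12φ. Setting this to zero and multiplying by φ: 12φ² + 8φ − 20 = 0.
φ = (−8 + √(8² + 4·12·20)) / (2·12) = (−8 + √1024) / 24 = (−8 + 32)/24 = 1.
ℓ''(φ) = −20/φ² − 12 < 0, confirming a maximum.

φ̂_MAP = 1.000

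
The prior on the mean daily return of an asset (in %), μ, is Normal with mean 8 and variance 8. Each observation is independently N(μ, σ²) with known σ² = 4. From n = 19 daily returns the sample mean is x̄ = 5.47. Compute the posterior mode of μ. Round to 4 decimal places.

n = 19, x̄ = 5.47.
For a Normal prior and Normal likelihood with known variance, the posterior is Normal; its mode equals its mean, the precision-weighted average.
Prior precision 1/σ₀² = 1/8 = 0.125; data precision n/σ² = 19/4 = 4.75.
μ̂ = (0.125·8 + 4.75·5.47) / (0.125 + 4.75) = 26.9825/4.875 = 10793/1950 ≈ 5.5349.

μ̂_MAP = 5.5349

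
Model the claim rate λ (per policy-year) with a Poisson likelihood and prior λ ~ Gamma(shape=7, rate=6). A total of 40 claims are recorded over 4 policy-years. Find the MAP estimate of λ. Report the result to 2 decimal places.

Σxᵢ = 40, n = 4.
Posterior ∝ λ^6e^(−6λ) · λ^40e^(−4λ) = λ^46e^(−10λ), i.e. Gamma(shape=47, rate=10).
The mode of a Gamma(a, b) with a ≥ 1 (shape–rate) is (a−1)/b = 46/10 ≈ 4.60.

λ̂_MAP = 4.60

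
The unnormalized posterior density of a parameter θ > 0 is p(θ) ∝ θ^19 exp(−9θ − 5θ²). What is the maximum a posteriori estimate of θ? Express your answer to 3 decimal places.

θ̂_MAP = 1.000

ℓ'(θ) = 19/θ − 9 − 10θ. Setting this to zero and multiplying by θ: 10θ² + 9θ − 19 = 0.
θ = (−9 + √(9² + 4·10·19)) / (2·10) = (−9 + √841) / 20 = (−9 + 29)/20 = 1.
ℓ''(θ) = −19/θ² − 10 < 0, confirming a maximum.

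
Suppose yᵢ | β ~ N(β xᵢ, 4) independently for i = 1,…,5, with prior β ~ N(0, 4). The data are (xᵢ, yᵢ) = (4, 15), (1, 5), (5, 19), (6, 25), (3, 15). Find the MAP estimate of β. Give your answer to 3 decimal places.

log p(β | y) = −Σ(yᵢ − βxᵢ)²/(2·4) − β²/(2·4) + const.
Setting the derivative to zero: Σxᵢ(yᵢ − βxᵢ)/4 − β/4 = 0, so β = Σxᵢyᵢ / (Σxᵢ² + σ²/τ²).
Σxᵢyᵢ = 4·15 + 1·5 + 5·19 + 6·25 + 3·15 = 355; Σxᵢ² = 87; σ²/τ² = 1.
β̂_MAP = 355 / (87 + 1) = 355/88 ≈ 4.034.

β̂_MAP = 4.034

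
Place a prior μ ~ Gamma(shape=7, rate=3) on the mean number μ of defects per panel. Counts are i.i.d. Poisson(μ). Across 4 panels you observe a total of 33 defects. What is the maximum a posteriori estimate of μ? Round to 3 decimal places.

μ̂_MAP = 5.571

Σxᵢ = 33, n = 4.
Posterior ∝ μ^6e^(−3μ) · μ^33e^(−4μ) = μ^39e^(−7μ), i.e. Gamma(shape=40, rate=7).
The mode of a Gamma(a, b) with a ≥ 1 (shape–rate) is (a−1)/b = 39/7 ≈ 5.571.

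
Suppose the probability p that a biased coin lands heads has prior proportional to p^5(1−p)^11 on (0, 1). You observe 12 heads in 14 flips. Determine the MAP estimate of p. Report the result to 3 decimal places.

The prior density ∝ p^5(1−p)^11 is the kernel of Beta(6, 12).
Data: 12 successes in 14 trials. The binomial likelihood contributes p^12(1−p)^2, so the posterior is Beta(6+12, 12+2) = Beta(18, 14).
For Beta(a, b) with a, b > 1 the mode is (a−1)/(a+b−2) = 17/30 ≈ 0.567.

p̂_MAP = 0.567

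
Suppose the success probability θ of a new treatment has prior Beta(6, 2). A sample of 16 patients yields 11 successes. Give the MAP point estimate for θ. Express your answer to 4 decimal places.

θ̂_MAP = 0.7273

Prior: Beta(6, 2).
Data: 11 successes in 16 trials. The binomial likelihood contributes θ^11(1−θ)^5, so the posterior is Beta(6+11, 2+5) = Beta(17, 7).
For Beta(a, b) with a, b > 1 the mode is (a−1)/(a+b−2) = 16/22 ≈ 0.7273.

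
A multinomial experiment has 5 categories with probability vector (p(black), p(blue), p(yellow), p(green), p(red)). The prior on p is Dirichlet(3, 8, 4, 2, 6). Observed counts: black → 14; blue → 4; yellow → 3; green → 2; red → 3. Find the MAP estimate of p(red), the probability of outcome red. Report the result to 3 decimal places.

MAP estimate of p(red) = 0.182

The posterior is Dirichlet(αᵢ + nᵢ) = Dirichlet(17, 12, 7, 4, 9).
For a Dirichlet(a₁,…,a_K) with all aᵢ > 1, the mode has j-th component (aⱼ − 1)/(Σaᵢ − K).
Here Σaᵢ = 49 and K = 5, so p(red) = (9 − 1)/(49 − 5) = 8/44 ≈ 0.182.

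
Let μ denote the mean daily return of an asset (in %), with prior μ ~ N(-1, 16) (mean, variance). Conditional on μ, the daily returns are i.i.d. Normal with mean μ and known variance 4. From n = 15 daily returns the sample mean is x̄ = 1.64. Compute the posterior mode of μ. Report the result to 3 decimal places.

n = 15, x̄ = 1.64.
For a Normal prior and Normal likelihood with known variance, the posterior is Normal; its mode equals its mean, the precision-weighted average.
Prior precision 1/σ₀² = 1/16 = 0.0625; data precision n/σ² = 15/4 = 3.75.
μ̂ = (0.0625·(-1) + 3.75·1.64) / (0.0625 + 3.75) = 6.0875/3.8125 = 487/305 ≈ 1.597.

μ̂_MAP = 1.597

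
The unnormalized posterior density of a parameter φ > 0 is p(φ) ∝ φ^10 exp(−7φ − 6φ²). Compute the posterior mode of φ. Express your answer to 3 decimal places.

ℓ'(φ) = 10/φ − 7 − 12φ. Setting this to zero and multiplying by φ: 12φ² + 7φ − 10 = 0.
φ = (−7 + √(7² + 4·12·10)) / (2·12) = (−7 + √529) / 24 = (−7 + 23)/24 = 2/3.
ℓ''(φ) = −10/φ² − 12 < 0, confirming a maximum.

φ̂_MAP = 0.667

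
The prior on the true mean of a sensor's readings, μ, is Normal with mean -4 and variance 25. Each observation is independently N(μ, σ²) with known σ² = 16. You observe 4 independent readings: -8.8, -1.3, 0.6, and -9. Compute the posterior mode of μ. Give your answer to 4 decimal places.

μ̂_MAP = -4.5388

n = 4; x̄ = ((-8.8) + (-1.3) + 0.6 + (-9))/4 = -18.5/4 = -4.625.
For a Normal prior and Normal likelihood with known variance, the posterior is Normal; its mode equals its mean, the precision-weighted average.
Prior precision 1/σ₀² = 1/25 = 0.04; data precision n/σ² = 4/16 = 0.25.
μ̂ = (0.04·(-4) + 0.25·(-4.625)) / (0.04 + 0.25) = (-1.31625)/0.29 = -1053/232 ≈ -4.5388.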